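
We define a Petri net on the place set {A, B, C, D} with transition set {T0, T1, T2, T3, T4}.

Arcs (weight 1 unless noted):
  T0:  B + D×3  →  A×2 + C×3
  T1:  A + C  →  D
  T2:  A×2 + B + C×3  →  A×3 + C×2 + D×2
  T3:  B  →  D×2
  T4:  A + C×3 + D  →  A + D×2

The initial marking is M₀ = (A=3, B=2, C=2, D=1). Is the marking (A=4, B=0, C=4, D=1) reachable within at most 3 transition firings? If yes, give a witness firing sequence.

step 1: fire T1:  (A=3, B=2, C=2, D=1) → (A=2, B=2, C=1, D=2)
step 2: fire T3:  (A=2, B=2, C=1, D=2) → (A=2, B=1, C=1, D=4)
step 3: fire T0:  (A=2, B=1, C=1, D=4) → (A=4, B=0, C=4, D=1)

YES — reachable via ⟨T1, T3, T0⟩ (3 firings)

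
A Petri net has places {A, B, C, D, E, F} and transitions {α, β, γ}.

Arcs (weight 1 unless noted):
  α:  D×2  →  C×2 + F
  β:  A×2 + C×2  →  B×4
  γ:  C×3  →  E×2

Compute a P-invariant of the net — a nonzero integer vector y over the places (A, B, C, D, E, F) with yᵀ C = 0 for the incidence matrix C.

Incidence matrix C (rows=places, cols=transitions):
        α    β    γ
    A   0   -2    0
    B   0    4    0
    C   2   -2   -3
    D  -2    0    0
    E   0    0    2
    F   1    0    0

Candidate y = [2, 1, 0, 0, 0, 0]; check y·C column-wise:
  col α: 2·0 + 1·0 + 0·2 + 0·-2 + 0·1 = 0
  col β: 2·-2 + 1·4 + 0·-2 = 0
  col γ: 2·0 + 1·0 + 0·-3 + 0·2 = 0

y = (A:2, B:1, C:0, D:0, E:0, F:0)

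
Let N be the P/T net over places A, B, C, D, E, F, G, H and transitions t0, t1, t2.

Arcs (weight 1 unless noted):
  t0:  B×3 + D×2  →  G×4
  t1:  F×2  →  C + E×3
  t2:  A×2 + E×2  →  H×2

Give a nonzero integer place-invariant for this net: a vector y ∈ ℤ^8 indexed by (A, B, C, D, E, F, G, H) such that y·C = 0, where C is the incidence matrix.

y = (A:0, B:2, C:0, D:-3, E:0, F:0, G:0, H:0)

Incidence matrix C (rows=places, cols=transitions):
       t0   t1   t2
    A   0    0   -2
    B  -3    0    0
    C   0    1    0
    D  -2    0    0
    E   0    3   -2
    F   0   -2    0
    G   4    0    0
    H   0    0    2

Candidate y = [0, 2, 0, -3, 0, 0, 0, 0]; check y·C column-wise:
  col t0: 2·-3 + -3·-2 + 0·4 = 0
  col t1: 2·0 + 0·1 + -3·0 + 0·3 + 0·-2 = 0
  col t2: 0·-2 + 2·0 + -3·0 + 0·-2 + 0·2 = 0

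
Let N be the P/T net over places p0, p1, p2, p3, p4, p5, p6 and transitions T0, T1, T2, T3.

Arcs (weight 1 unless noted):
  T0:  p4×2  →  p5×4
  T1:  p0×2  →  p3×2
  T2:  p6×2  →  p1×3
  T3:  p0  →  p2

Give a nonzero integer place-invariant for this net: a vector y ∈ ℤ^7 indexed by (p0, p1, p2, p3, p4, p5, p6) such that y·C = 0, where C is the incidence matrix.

Incidence matrix C (rows=places, cols=transitions):
       T0   T1   T2   T3
   p0   0   -2    0   -1
   p1   0    0    3    0
   p2   0    0    0    1
   p3   0    2    0    0
   p4  -2    0    0    0
   p5   4    0    0    0
   p6   0    0   -2    0

Candidate y = [1, 0, 1, 1, 0, 0, 0]; check y·C column-wise:
  col T0: 1·0 + 1·0 + 1·0 + 0·-2 + 0·4 = 0
  col T1: 1·-2 + 1·0 + 1·2 = 0
  col T2: 1·0 + 0·3 + 1·0 + 1·0 + 0·-2 = 0
  col T3: 1·-1 + 1·1 + 1·0 = 0

y = (p0:1, p1:0, p2:1, p3:1, p4:0, p5:0, p6:0)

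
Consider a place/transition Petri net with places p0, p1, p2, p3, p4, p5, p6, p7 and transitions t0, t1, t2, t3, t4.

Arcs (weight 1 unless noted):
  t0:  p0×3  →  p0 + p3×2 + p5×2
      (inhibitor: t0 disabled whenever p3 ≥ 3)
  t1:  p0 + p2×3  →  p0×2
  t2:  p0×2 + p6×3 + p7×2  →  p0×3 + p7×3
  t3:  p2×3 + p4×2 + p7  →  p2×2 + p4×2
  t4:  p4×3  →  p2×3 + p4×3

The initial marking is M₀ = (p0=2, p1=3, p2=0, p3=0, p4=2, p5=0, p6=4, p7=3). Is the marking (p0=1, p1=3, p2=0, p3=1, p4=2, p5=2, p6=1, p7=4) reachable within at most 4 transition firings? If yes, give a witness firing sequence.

depth 0: 1 marking
depth 1: 2 markings reached so far
depth 2: 3 markings reached so far
depth 3: 3 markings reached so far
(frontier empty at depth 3; search complete)
target is not among the 3 markings reachable within 4 steps

NO — not reachable within 4 firings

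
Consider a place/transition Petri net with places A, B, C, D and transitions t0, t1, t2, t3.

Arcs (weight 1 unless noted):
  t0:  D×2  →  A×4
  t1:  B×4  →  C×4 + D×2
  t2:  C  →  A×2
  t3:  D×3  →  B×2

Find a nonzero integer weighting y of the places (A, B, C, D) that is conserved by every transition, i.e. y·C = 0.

y = (A:1, B:3, C:2, D:2)

Incidence matrix C (rows=places, cols=transitions):
       t0   t1   t2   t3
    A   4    0    2    0
    B   0   -4    0    2
    C   0    4   -1    0
    D  -2    2    0   -3

Candidate y = [1, 3, 2, 2]; check y·C column-wise:
  col t0: 1·4 + 3·0 + 2·0 + 2·-2 = 0
  col t1: 1·0 + 3·-4 + 2·4 + 2·2 = 0
  col t2: 1·2 + 3·0 + 2·-1 + 2·0 = 0
  col t3: 1·0 + 3·2 + 2·0 + 2·-3 = 0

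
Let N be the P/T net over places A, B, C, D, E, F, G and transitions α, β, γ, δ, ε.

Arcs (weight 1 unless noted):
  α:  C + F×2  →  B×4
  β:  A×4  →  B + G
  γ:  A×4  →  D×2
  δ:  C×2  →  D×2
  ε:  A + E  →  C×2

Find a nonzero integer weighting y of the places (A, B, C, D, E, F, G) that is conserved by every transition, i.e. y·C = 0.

y = (A:1, B:4, C:2, D:2, E:3, F:7, G:0)

Incidence matrix C (rows=places, cols=transitions):
        α    β    γ    δ    ε
    A   0   -4   -4    0   -1
    B   4    1    0    0    0
    C  -1    0    0   -2    2
    D   0    0    2    2    0
    E   0    0    0    0   -1
    F  -2    0    0    0    0
    G   0    1    0    0    0

Candidate y = [1, 4, 2, 2, 3, 7, 0]; check y·C column-wise:
  col α: 1·0 + 4·4 + 2·-1 + 2·0 + 3·0 + 7·-2 = 0
  col β: 1·-4 + 4·1 + 2·0 + 2·0 + 3·0 + 7·0 + 0·1 = 0
  col γ: 1·-4 + 4·0 + 2·0 + 2·2 + 3·0 + 7·0 = 0
  col δ: 1·0 + 4·0 + 2·-2 + 2·2 + 3·0 + 7·0 = 0
  col ε: 1·-1 + 4·0 + 2·2 + 2·0 + 3·-1 + 7·0 = 0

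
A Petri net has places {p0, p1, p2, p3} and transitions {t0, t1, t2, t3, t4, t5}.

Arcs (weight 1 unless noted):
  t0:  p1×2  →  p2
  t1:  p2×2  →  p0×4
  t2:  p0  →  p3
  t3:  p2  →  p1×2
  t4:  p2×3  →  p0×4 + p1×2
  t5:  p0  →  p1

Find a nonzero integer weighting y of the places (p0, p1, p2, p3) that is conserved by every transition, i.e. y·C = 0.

Incidence matrix C (rows=places, cols=transitions):
       t0   t1   t2   t3   t4   t5
   p0   0    4   -1    0    4   -1
   p1  -2    0    0    2    2    1
   p2   1   -2    0   -1   -3    0
   p3   0    0    1    0    0    0

Candidate y = [1, 1, 2, 1]; check y·C column-wise:
  col t0: 1·0 + 1·-2 + 2·1 + 1·0 = 0
  col t1: 1·4 + 1·0 + 2·-2 + 1·0 = 0
  col t2: 1·-1 + 1·0 + 2·0 + 1·1 = 0
  col t3: 1·0 + 1·2 + 2·-1 + 1·0 = 0
  col t4: 1·4 + 1·2 + 2·-3 + 1·0 = 0
  col t5: 1·-1 + 1·1 + 2·0 + 1·0 = 0

y = (p0:1, p1:1, p2:2, p3:1)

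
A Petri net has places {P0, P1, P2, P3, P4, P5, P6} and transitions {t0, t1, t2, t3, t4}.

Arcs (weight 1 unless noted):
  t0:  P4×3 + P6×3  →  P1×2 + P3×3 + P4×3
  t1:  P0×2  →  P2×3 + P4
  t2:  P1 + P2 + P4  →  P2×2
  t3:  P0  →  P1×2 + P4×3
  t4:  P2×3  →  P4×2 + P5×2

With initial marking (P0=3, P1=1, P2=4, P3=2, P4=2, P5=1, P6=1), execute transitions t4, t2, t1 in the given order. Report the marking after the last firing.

(P0=1, P1=0, P2=5, P3=2, P4=4, P5=3, P6=1)

step 1: fire t4:  (P0=3, P1=1, P2=4, P3=2, P4=2, P5=1, P6=1) → (P0=3, P1=1, P2=1, P3=2, P4=4, P5=3, P6=1)
step 2: fire t2:  (P0=3, P1=1, P2=1, P3=2, P4=4, P5=3, P6=1) → (P0=3, P1=0, P2=2, P3=2, P4=3, P5=3, P6=1)
step 3: fire t1:  (P0=3, P1=0, P2=2, P3=2, P4=3, P5=3, P6=1) → (P0=1, P1=0, P2=5, P3=2, P4=4, P5=3, P6=1)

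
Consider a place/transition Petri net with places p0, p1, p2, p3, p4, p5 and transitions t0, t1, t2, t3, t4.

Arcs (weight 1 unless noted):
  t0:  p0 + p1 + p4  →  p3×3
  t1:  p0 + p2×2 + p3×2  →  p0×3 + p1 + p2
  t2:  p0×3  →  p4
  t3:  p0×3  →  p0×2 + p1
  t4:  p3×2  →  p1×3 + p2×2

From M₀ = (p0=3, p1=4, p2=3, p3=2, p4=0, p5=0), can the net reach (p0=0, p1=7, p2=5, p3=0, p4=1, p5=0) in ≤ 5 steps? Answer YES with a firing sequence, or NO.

YES — reachable via ⟨t2, t4⟩ (2 firings)

step 1: fire t2:  (p0=3, p1=4, p2=3, p3=2, p4=0, p5=0) → (p0=0, p1=4, p2=3, p3=2, p4=1, p5=0)
step 2: fire t4:  (p0=0, p1=4, p2=3, p3=2, p4=1, p5=0) → (p0=0, p1=7, p2=5, p3=0, p4=1, p5=0)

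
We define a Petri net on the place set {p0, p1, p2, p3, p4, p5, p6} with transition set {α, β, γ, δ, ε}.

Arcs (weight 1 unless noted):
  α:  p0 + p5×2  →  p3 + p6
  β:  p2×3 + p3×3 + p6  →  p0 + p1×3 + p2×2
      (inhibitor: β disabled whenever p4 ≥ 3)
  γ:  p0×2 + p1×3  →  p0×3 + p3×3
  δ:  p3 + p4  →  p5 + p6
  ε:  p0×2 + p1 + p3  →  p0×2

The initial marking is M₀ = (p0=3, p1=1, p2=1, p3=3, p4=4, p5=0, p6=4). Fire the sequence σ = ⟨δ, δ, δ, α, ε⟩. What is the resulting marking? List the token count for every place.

step 1: fire δ:  (p0=3, p1=1, p2=1, p3=3, p4=4, p5=0, p6=4) → (p0=3, p1=1, p2=1, p3=2, p4=3, p5=1, p6=5)
step 2: fire δ:  (p0=3, p1=1, p2=1, p3=2, p4=3, p5=1, p6=5) → (p0=3, p1=1, p2=1, p3=1, p4=2, p5=2, p6=6)
step 3: fire δ:  (p0=3, p1=1, p2=1, p3=1, p4=2, p5=2, p6=6) → (p0=3, p1=1, p2=1, p3=0, p4=1, p5=3, p6=7)
step 4: fire α:  (p0=3, p1=1, p2=1, p3=0, p4=1, p5=3, p6=7) → (p0=2, p1=1, p2=1, p3=1, p4=1, p5=1, p6=8)
step 5: fire ε:  (p0=2, p1=1, p2=1, p3=1, p4=1, p5=1, p6=8) → (p0=2, p1=0, p2=1, p3=0, p4=1, p5=1, p6=8)

(p0=2, p1=0, p2=1, p3=0, p4=1, p5=1, p6=8)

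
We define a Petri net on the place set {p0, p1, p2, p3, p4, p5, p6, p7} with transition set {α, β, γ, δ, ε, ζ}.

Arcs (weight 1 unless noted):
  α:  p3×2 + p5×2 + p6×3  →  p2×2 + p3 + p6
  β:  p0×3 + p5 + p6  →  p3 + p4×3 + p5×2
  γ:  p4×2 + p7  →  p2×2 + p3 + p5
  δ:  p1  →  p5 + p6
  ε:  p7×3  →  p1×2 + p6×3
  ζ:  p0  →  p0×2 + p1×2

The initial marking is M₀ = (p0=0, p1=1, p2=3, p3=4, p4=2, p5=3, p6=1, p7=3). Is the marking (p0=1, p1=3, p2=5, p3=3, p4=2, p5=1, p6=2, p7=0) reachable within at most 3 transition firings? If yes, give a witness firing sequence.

depth 0: 1 marking
depth 1: 4 markings reached so far
depth 2: 7 markings reached so far
depth 3: 9 markings reached so far
target is not among the 9 markings reachable within 3 steps

NO — not reachable within 3 firings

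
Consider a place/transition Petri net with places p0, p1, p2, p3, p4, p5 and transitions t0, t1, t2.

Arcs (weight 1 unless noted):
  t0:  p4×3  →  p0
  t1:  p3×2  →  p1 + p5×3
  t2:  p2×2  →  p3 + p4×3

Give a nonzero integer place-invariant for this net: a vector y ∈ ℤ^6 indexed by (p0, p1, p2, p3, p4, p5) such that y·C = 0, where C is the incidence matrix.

y = (p0:0, p1:4, p2:1, p3:2, p4:0, p5:0)

Incidence matrix C (rows=places, cols=transitions):
       t0   t1   t2
   p0   1    0    0
   p1   0    1    0
   p2   0    0   -2
   p3   0   -2    1
   p4  -3    0    3
   p5   0    3    0

Candidate y = [0, 4, 1, 2, 0, 0]; check y·C column-wise:
  col t0: 0·1 + 4·0 + 1·0 + 2·0 + 0·-3 = 0
  col t1: 4·1 + 1·0 + 2·-2 + 0·3 = 0
  col t2: 4·0 + 1·-2 + 2·1 + 0·3 = 0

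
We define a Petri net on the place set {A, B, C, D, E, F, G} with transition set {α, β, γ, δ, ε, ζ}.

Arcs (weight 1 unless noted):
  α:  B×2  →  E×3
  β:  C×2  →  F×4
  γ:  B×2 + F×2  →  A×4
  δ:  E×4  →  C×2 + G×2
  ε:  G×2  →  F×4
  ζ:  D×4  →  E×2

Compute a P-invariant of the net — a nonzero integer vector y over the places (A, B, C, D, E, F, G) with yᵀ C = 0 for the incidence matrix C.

y = (A:2, B:3, C:2, D:1, E:2, F:1, G:2)

Incidence matrix C (rows=places, cols=transitions):
        α    β    γ    δ    ε    ζ
    A   0    0    4    0    0    0
    B  -2    0   -2    0    0    0
    C   0   -2    0    2    0    0
    D   0    0    0    0    0   -4
    E   3    0    0   -4    0    2
    F   0    4   -2    0    4    0
    G   0    0    0    2   -2    0

Candidate y = [2, 3, 2, 1, 2, 1, 2]; check y·C column-wise:
  col α: 2·0 + 3·-2 + 2·0 + 1·0 + 2·3 + 1·0 + 2·0 = 0
  col β: 2·0 + 3·0 + 2·-2 + 1·0 + 2·0 + 1·4 + 2·0 = 0
  col γ: 2·4 + 3·-2 + 2·0 + 1·0 + 2·0 + 1·-2 + 2·0 = 0
  col δ: 2·0 + 3·0 + 2·2 + 1·0 + 2·-4 + 1·0 + 2·2 = 0
  col ε: 2·0 + 3·0 + 2·0 + 1·0 + 2·0 + 1·4 + 2·-2 = 0
  col ζ: 2·0 + 3·0 + 2·0 + 1·-4 + 2·2 + 1·0 + 2·0 = 0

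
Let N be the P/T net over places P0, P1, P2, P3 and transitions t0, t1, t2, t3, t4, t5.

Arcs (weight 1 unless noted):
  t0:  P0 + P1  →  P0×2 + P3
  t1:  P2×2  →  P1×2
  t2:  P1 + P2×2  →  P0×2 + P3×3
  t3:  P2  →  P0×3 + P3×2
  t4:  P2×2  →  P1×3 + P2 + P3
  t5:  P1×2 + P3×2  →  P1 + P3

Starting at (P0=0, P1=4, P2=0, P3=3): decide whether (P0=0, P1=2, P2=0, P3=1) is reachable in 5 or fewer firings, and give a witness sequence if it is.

step 1: fire t5:  (P0=0, P1=4, P2=0, P3=3) → (P0=0, P1=3, P2=0, P3=2)
step 2: fire t5:  (P0=0, P1=3, P2=0, P3=2) → (P0=0, P1=2, P2=0, P3=1)

YES — reachable via ⟨t5, t5⟩ (2 firings)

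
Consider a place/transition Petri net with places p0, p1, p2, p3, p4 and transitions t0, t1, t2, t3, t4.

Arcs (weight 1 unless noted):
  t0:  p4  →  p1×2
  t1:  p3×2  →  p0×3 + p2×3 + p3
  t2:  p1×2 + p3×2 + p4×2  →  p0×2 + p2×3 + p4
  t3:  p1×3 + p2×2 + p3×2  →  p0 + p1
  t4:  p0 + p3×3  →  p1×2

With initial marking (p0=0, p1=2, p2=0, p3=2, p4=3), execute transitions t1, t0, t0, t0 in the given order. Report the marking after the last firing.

(p0=3, p1=8, p2=3, p3=1, p4=0)

step 1: fire t1:  (p0=0, p1=2, p2=0, p3=2, p4=3) → (p0=3, p1=2, p2=3, p3=1, p4=3)
step 2: fire t0:  (p0=3, p1=2, p2=3, p3=1, p4=3) → (p0=3, p1=4, p2=3, p3=1, p4=2)
step 3: fire t0:  (p0=3, p1=4, p2=3, p3=1, p4=2) → (p0=3, p1=6, p2=3, p3=1, p4=1)
step 4: fire t0:  (p0=3, p1=6, p2=3, p3=1, p4=1) → (p0=3, p1=8, p2=3, p3=1, p4=0)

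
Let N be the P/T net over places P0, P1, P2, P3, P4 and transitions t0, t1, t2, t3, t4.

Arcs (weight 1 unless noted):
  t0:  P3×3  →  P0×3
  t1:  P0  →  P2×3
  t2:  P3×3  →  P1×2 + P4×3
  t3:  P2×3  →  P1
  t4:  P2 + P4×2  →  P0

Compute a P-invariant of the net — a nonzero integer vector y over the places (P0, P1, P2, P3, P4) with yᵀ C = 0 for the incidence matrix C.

y = (P0:3, P1:3, P2:1, P3:3, P4:1)

Incidence matrix C (rows=places, cols=transitions):
       t0   t1   t2   t3   t4
   P0   3   -1    0    0    1
   P1   0    0    2    1    0
   P2   0    3    0   -3   -1
   P3  -3    0   -3    0    0
   P4   0    0    3    0   -2

Candidate y = [3, 3, 1, 3, 1]; check y·C column-wise:
  col t0: 3·3 + 3·0 + 1·0 + 3·-3 + 1·0 = 0
  col t1: 3·-1 + 3·0 + 1·3 + 3·0 + 1·0 = 0
  col t2: 3·0 + 3·2 + 1·0 + 3·-3 + 1·3 = 0
  col t3: 3·0 + 3·1 + 1·-3 + 3·0 + 1·0 = 0
  col t4: 3·1 + 3·0 + 1·-1 + 3·0 + 1·-2 = 0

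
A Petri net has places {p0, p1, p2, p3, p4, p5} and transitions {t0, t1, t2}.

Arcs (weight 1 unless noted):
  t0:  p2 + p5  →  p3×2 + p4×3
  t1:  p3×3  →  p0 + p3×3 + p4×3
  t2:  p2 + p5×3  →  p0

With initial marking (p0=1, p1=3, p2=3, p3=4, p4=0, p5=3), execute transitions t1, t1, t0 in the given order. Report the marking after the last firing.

(p0=3, p1=3, p2=2, p3=6, p4=9, p5=2)

step 1: fire t1:  (p0=1, p1=3, p2=3, p3=4, p4=0, p5=3) → (p0=2, p1=3, p2=3, p3=4, p4=3, p5=3)
step 2: fire t1:  (p0=2, p1=3, p2=3, p3=4, p4=3, p5=3) → (p0=3, p1=3, p2=3, p3=4, p4=6, p5=3)
step 3: fire t0:  (p0=3, p1=3, p2=3, p3=4, p4=6, p5=3) → (p0=3, p1=3, p2=2, p3=6, p4=9, p5=2)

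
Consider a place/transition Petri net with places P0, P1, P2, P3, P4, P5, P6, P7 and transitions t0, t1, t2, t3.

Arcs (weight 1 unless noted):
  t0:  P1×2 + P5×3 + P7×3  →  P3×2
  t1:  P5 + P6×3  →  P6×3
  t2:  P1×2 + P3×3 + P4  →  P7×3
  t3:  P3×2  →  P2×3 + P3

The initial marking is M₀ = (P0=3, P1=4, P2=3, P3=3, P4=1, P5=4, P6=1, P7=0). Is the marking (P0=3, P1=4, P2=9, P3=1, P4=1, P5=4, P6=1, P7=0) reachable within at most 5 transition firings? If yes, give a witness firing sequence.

YES — reachable via ⟨t3, t3⟩ (2 firings)

step 1: fire t3:  (P0=3, P1=4, P2=3, P3=3, P4=1, P5=4, P6=1, P7=0) → (P0=3, P1=4, P2=6, P3=2, P4=1, P5=4, P6=1, P7=0)
step 2: fire t3:  (P0=3, P1=4, P2=6, P3=2, P4=1, P5=4, P6=1, P7=0) → (P0=3, P1=4, P2=9, P3=1, P4=1, P5=4, P6=1, P7=0)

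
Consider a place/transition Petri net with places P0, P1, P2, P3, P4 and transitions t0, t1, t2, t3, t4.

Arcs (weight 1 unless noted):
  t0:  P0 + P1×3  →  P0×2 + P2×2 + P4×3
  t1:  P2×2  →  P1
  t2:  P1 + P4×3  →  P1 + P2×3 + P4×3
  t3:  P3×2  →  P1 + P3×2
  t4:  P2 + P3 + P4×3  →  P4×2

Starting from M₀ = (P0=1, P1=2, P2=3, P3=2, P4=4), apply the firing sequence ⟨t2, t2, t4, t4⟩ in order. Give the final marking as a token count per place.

(P0=1, P1=2, P2=7, P3=0, P4=2)

step 1: fire t2:  (P0=1, P1=2, P2=3, P3=2, P4=4) → (P0=1, P1=2, P2=6, P3=2, P4=4)
step 2: fire t2:  (P0=1, P1=2, P2=6, P3=2, P4=4) → (P0=1, P1=2, P2=9, P3=2, P4=4)
step 3: fire t4:  (P0=1, P1=2, P2=9, P3=2, P4=4) → (P0=1, P1=2, P2=8, P3=1, P4=3)
step 4: fire t4:  (P0=1, P1=2, P2=8, P3=1, P4=3) → (P0=1, P1=2, P2=7, P3=0, P4=2)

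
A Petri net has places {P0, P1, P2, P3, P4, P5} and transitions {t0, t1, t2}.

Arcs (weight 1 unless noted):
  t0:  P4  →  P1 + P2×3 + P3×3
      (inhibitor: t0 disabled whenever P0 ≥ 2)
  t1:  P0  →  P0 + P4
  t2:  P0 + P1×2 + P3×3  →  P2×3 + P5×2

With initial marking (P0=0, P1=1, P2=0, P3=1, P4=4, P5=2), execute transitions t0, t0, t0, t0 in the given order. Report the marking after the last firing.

(P0=0, P1=5, P2=12, P3=13, P4=0, P5=2)

step 1: fire t0:  (P0=0, P1=1, P2=0, P3=1, P4=4, P5=2) → (P0=0, P1=2, P2=3, P3=4, P4=3, P5=2)
step 2: fire t0:  (P0=0, P1=2, P2=3, P3=4, P4=3, P5=2) → (P0=0, P1=3, P2=6, P3=7, P4=2, P5=2)
step 3: fire t0:  (P0=0, P1=3, P2=6, P3=7, P4=2, P5=2) → (P0=0, P1=4, P2=9, P3=10, P4=1, P5=2)
step 4: fire t0:  (P0=0, P1=4, P2=9, P3=10, P4=1, P5=2) → (P0=0, P1=5, P2=12, P3=13, P4=0, P5=2)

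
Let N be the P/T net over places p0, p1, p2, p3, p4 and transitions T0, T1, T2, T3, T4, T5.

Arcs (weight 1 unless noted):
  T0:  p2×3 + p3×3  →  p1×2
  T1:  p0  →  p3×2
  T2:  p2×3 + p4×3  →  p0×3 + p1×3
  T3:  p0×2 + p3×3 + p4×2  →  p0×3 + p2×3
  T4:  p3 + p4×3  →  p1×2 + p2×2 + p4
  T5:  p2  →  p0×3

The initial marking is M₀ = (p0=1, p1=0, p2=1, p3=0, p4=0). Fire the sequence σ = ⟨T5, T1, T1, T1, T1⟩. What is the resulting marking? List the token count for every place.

(p0=0, p1=0, p2=0, p3=8, p4=0)

step 1: fire T5:  (p0=1, p1=0, p2=1, p3=0, p4=0) → (p0=4, p1=0, p2=0, p3=0, p4=0)
step 2: fire T1:  (p0=4, p1=0, p2=0, p3=0, p4=0) → (p0=3, p1=0, p2=0, p3=2, p4=0)
step 3: fire T1:  (p0=3, p1=0, p2=0, p3=2, p4=0) → (p0=2, p1=0, p2=0, p3=4, p4=0)
step 4: fire T1:  (p0=2, p1=0, p2=0, p3=4, p4=0) → (p0=1, p1=0, p2=0, p3=6, p4=0)
step 5: fire T1:  (p0=1, p1=0, p2=0, p3=6, p4=0) → (p0=0, p1=0, p2=0, p3=8, p4=0)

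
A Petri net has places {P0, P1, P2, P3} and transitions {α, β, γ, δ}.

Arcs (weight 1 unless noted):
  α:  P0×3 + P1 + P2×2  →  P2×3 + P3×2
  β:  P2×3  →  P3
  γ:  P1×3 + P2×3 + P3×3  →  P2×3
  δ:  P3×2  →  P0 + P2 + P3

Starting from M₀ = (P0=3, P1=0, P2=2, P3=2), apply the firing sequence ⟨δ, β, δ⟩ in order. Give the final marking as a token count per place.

(P0=5, P1=0, P2=1, P3=1)

step 1: fire δ:  (P0=3, P1=0, P2=2, P3=2) → (P0=4, P1=0, P2=3, P3=1)
step 2: fire β:  (P0=4, P1=0, P2=3, P3=1) → (P0=4, P1=0, P2=0, P3=2)
step 3: fire δ:  (P0=4, P1=0, P2=0, P3=2) → (P0=5, P1=0, P2=1, P3=1)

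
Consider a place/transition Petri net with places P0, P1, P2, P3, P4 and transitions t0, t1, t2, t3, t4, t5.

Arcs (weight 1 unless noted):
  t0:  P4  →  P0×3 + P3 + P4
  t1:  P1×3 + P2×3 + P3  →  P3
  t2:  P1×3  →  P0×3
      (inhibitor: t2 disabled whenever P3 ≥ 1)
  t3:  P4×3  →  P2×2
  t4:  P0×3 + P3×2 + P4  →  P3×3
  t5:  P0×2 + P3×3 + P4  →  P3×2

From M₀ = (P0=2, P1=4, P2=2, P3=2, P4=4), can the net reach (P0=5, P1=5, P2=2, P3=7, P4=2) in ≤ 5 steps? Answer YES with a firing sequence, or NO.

NO — not reachable within 5 firings

depth 0: 1 marking
depth 1: 3 markings reached so far
depth 2: 8 markings reached so far
depth 3: 16 markings reached so far
depth 4: 28 markings reached so far
depth 5: 42 markings reached so far
target is not among the 42 markings reachable within 5 steps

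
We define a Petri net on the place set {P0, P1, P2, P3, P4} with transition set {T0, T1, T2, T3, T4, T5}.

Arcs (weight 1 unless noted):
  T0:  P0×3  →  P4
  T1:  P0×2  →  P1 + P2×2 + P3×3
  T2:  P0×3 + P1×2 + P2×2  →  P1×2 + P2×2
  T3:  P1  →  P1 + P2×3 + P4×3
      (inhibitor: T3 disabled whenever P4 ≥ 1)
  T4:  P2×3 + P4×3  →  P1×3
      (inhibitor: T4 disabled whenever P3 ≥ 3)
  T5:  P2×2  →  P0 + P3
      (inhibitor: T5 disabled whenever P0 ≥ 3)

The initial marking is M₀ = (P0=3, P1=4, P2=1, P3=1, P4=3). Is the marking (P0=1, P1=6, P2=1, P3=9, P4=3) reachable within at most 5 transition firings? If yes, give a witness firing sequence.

YES — reachable via ⟨T1, T5, T1, T5⟩ (4 firings)

step 1: fire T1:  (P0=3, P1=4, P2=1, P3=1, P4=3) → (P0=1, P1=5, P2=3, P3=4, P4=3)
step 2: fire T5:  (P0=1, P1=5, P2=3, P3=4, P4=3) → (P0=2, P1=5, P2=1, P3=5, P4=3)
step 3: fire T1:  (P0=2, P1=5, P2=1, P3=5, P4=3) → (P0=0, P1=6, P2=3, P3=8, P4=3)
step 4: fire T5:  (P0=0, P1=6, P2=3, P3=8, P4=3) → (P0=1, P1=6, P2=1, P3=9, P4=3)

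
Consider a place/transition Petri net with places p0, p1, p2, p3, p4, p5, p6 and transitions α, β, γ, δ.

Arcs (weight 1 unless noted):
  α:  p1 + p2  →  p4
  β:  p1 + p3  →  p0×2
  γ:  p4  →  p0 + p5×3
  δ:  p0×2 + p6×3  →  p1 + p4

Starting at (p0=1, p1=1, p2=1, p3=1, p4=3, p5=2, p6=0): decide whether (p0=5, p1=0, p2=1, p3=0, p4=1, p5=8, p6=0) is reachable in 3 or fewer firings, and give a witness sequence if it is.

step 1: fire β:  (p0=1, p1=1, p2=1, p3=1, p4=3, p5=2, p6=0) → (p0=3, p1=0, p2=1, p3=0, p4=3, p5=2, p6=0)
step 2: fire γ:  (p0=3, p1=0, p2=1, p3=0, p4=3, p5=2, p6=0) → (p0=4, p1=0, p2=1, p3=0, p4=2, p5=5, p6=0)
step 3: fire γ:  (p0=4, p1=0, p2=1, p3=0, p4=2, p5=5, p6=0) → (p0=5, p1=0, p2=1, p3=0, p4=1, p5=8, p6=0)

YES — reachable via ⟨β, γ, γ⟩ (3 firings)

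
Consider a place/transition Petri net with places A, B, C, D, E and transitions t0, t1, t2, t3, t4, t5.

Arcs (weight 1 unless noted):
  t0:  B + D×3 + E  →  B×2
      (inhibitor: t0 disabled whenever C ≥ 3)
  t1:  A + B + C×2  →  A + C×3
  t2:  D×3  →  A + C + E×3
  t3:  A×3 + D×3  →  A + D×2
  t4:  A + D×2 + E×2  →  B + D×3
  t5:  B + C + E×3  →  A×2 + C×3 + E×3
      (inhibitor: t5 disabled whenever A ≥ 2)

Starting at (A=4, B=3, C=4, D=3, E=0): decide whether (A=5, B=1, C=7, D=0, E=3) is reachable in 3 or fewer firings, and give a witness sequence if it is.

step 1: fire t1:  (A=4, B=3, C=4, D=3, E=0) → (A=4, B=2, C=5, D=3, E=0)
step 2: fire t1:  (A=4, B=2, C=5, D=3, E=0) → (A=4, B=1, C=6, D=3, E=0)
step 3: fire t2:  (A=4, B=1, C=6, D=3, E=0) → (A=5, B=1, C=7, D=0, E=3)

YES — reachable via ⟨t1, t1, t2⟩ (3 firings)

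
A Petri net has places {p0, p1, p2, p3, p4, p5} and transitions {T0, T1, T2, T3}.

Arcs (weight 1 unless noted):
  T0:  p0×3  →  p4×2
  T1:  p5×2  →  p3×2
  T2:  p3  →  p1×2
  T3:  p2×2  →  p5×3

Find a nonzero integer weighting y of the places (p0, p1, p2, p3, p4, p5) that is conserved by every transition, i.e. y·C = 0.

Incidence matrix C (rows=places, cols=transitions):
       T0   T1   T2   T3
   p0  -3    0    0    0
   p1   0    0    2    0
   p2   0    0    0   -2
   p3   0    2   -1    0
   p4   2    0    0    0
   p5   0   -2    0    3

Candidate y = [2, 0, 0, 0, 3, 0]; check y·C column-wise:
  col T0: 2·-3 + 3·2 = 0
  col T1: 2·0 + 0·2 + 3·0 + 0·-2 = 0
  col T2: 2·0 + 0·2 + 0·-1 + 3·0 = 0
  col T3: 2·0 + 0·-2 + 3·0 + 0·3 = 0

y = (p0:2, p1:0, p2:0, p3:0, p4:3, p5:0)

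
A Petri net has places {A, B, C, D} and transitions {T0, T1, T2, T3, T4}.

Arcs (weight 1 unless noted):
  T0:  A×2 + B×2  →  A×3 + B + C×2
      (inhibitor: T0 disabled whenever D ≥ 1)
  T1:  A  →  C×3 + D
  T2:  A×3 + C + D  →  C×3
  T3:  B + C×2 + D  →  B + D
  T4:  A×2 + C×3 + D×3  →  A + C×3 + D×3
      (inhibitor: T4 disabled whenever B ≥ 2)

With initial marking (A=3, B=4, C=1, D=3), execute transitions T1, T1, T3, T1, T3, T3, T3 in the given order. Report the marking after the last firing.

(A=0, B=4, C=2, D=6)

step 1: fire T1:  (A=3, B=4, C=1, D=3) → (A=2, B=4, C=4, D=4)
step 2: fire T1:  (A=2, B=4, C=4, D=4) → (A=1, B=4, C=7, D=5)
step 3: fire T3:  (A=1, B=4, C=7, D=5) → (A=1, B=4, C=5, D=5)
step 4: fire T1:  (A=1, B=4, C=5, D=5) → (A=0, B=4, C=8, D=6)
step 5: fire T3:  (A=0, B=4, C=8, D=6) → (A=0, B=4, C=6, D=6)
step 6: fire T3:  (A=0, B=4, C=6, D=6) → (A=0, B=4, C=4, D=6)
step 7: fire T3:  (A=0, B=4, C=4, D=6) → (A=0, B=4, C=2, D=6)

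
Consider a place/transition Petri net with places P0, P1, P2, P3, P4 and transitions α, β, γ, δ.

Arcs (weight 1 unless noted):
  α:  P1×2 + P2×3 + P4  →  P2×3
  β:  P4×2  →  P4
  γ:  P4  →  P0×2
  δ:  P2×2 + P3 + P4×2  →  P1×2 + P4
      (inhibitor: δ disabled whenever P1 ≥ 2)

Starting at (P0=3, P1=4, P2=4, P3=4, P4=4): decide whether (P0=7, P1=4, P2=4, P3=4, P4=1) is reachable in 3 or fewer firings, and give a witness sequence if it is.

YES — reachable via ⟨β, γ, γ⟩ (3 firings)

step 1: fire β:  (P0=3, P1=4, P2=4, P3=4, P4=4) → (P0=3, P1=4, P2=4, P3=4, P4=3)
step 2: fire γ:  (P0=3, P1=4, P2=4, P3=4, P4=3) → (P0=5, P1=4, P2=4, P3=4, P4=2)
step 3: fire γ:  (P0=5, P1=4, P2=4, P3=4, P4=2) → (P0=7, P1=4, P2=4, P3=4, P4=1)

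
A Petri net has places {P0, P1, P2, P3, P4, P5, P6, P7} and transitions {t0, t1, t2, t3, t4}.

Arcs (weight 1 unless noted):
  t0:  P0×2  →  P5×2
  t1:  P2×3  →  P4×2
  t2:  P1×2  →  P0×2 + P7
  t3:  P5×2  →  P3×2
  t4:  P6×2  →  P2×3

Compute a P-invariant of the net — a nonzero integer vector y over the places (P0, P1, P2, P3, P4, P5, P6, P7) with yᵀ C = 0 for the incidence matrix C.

Incidence matrix C (rows=places, cols=transitions):
       t0   t1   t2   t3   t4
   P0  -2    0    2    0    0
   P1   0    0   -2    0    0
   P2   0   -3    0    0    3
   P3   0    0    0    2    0
   P4   0    2    0    0    0
   P5   2    0    0   -2    0
   P6   0    0    0    0   -2
   P7   0    0    1    0    0

Candidate y = [1, 1, 0, 1, 0, 1, 0, 0]; check y·C column-wise:
  col t0: 1·-2 + 1·0 + 1·0 + 1·2 = 0
  col t1: 1·0 + 1·0 + 0·-3 + 1·0 + 0·2 + 1·0 = 0
  col t2: 1·2 + 1·-2 + 1·0 + 1·0 + 0·1 = 0
  col t3: 1·0 + 1·0 + 1·2 + 1·-2 = 0
  col t4: 1·0 + 1·0 + 0·3 + 1·0 + 1·0 + 0·-2 = 0

y = (P0:1, P1:1, P2:0, P3:1, P4:0, P5:1, P6:0, P7:0)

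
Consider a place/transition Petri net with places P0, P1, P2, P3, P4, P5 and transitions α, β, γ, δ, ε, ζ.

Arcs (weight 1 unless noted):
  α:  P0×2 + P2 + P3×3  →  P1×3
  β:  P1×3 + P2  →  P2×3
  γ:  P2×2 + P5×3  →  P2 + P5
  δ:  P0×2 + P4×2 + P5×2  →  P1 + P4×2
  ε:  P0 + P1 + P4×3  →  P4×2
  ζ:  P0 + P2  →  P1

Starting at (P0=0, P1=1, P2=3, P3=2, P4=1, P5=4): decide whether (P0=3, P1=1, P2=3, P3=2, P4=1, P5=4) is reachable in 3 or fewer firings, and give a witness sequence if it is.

depth 0: 1 marking
depth 1: 2 markings reached so far
depth 2: 2 markings reached so far
(frontier empty at depth 2; search complete)
target is not among the 2 markings reachable within 3 steps

NO — not reachable within 3 firings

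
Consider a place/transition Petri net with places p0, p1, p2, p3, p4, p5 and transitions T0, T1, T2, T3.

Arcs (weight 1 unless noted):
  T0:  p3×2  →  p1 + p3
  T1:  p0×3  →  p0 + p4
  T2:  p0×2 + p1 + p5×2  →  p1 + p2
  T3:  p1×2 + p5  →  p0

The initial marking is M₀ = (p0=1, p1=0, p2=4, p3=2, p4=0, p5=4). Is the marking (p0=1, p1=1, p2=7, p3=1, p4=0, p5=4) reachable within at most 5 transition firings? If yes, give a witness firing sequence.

depth 0: 1 marking
depth 1: 2 markings reached so far
depth 2: 2 markings reached so far
(frontier empty at depth 2; search complete)
target is not among the 2 markings reachable within 5 steps

NO — not reachable within 5 firings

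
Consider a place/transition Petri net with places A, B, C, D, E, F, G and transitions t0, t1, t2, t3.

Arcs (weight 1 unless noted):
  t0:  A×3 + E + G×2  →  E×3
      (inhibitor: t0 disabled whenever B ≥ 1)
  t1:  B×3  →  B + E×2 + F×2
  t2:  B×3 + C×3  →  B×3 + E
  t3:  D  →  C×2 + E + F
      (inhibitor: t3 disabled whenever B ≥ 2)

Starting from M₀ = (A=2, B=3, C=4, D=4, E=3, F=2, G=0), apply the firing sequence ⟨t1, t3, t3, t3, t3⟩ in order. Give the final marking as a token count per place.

(A=2, B=1, C=12, D=0, E=9, F=8, G=0)

step 1: fire t1:  (A=2, B=3, C=4, D=4, E=3, F=2, G=0) → (A=2, B=1, C=4, D=4, E=5, F=4, G=0)
step 2: fire t3:  (A=2, B=1, C=4, D=4, E=5, F=4, G=0) → (A=2, B=1, C=6, D=3, E=6, F=5, G=0)
step 3: fire t3:  (A=2, B=1, C=6, D=3, E=6, F=5, G=0) → (A=2, B=1, C=8, D=2, E=7, F=6, G=0)
step 4: fire t3:  (A=2, B=1, C=8, D=2, E=7, F=6, G=0) → (A=2, B=1, C=10, D=1, E=8, F=7, G=0)
step 5: fire t3:  (A=2, B=1, C=10, D=1, E=8, F=7, G=0) → (A=2, B=1, C=12, D=0, E=9, F=8, G=0)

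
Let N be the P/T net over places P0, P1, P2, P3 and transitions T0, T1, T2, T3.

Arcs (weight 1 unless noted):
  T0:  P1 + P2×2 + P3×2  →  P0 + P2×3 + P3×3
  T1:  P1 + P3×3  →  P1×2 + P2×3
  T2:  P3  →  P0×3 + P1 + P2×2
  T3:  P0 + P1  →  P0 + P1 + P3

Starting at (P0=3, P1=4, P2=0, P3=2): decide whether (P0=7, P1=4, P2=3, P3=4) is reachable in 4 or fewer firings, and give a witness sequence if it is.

step 1: fire T2:  (P0=3, P1=4, P2=0, P3=2) → (P0=6, P1=5, P2=2, P3=1)
step 2: fire T3:  (P0=6, P1=5, P2=2, P3=1) → (P0=6, P1=5, P2=2, P3=2)
step 3: fire T0:  (P0=6, P1=5, P2=2, P3=2) → (P0=7, P1=4, P2=3, P3=3)
step 4: fire T3:  (P0=7, P1=4, P2=3, P3=3) → (P0=7, P1=4, P2=3, P3=4)

YES — reachable via ⟨T2, T3, T0, T3⟩ (4 firings)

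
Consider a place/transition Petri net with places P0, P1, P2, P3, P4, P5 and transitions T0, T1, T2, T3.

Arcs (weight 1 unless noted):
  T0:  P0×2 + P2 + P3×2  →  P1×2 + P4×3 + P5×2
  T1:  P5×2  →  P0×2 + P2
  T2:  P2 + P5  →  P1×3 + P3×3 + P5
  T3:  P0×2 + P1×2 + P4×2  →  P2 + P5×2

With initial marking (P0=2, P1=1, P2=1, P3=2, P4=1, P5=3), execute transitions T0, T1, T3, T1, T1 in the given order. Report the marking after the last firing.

step 1: fire T0:  (P0=2, P1=1, P2=1, P3=2, P4=1, P5=3) → (P0=0, P1=3, P2=0, P3=0, P4=4, P5=5)
step 2: fire T1:  (P0=0, P1=3, P2=0, P3=0, P4=4, P5=5) → (P0=2, P1=3, P2=1, P3=0, P4=4, P5=3)
step 3: fire T3:  (P0=2, P1=3, P2=1, P3=0, P4=4, P5=3) → (P0=0, P1=1, P2=2, P3=0, P4=2, P5=5)
step 4: fire T1:  (P0=0, P1=1, P2=2, P3=0, P4=2, P5=5) → (P0=2, P1=1, P2=3, P3=0, P4=2, P5=3)
step 5: fire T1:  (P0=2, P1=1, P2=3, P3=0, P4=2, P5=3) → (P0=4, P1=1, P2=4, P3=0, P4=2, P5=1)

(P0=4, P1=1, P2=4, P3=0, P4=2, P5=1)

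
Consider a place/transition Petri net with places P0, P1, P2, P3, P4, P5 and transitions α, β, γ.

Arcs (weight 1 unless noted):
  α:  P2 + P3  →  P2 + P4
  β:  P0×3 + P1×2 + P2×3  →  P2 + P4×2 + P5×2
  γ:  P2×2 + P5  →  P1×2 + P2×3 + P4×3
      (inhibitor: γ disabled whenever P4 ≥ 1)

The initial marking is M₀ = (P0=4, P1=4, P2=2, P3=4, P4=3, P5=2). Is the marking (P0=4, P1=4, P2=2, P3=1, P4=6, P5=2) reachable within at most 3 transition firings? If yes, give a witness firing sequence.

step 1: fire α:  (P0=4, P1=4, P2=2, P3=4, P4=3, P5=2) → (P0=4, P1=4, P2=2, P3=3, P4=4, P5=2)
step 2: fire α:  (P0=4, P1=4, P2=2, P3=3, P4=4, P5=2) → (P0=4, P1=4, P2=2, P3=2, P4=5, P5=2)
step 3: fire α:  (P0=4, P1=4, P2=2, P3=2, P4=5, P5=2) → (P0=4, P1=4, P2=2, P3=1, P4=6, P5=2)

YES — reachable via ⟨α, α, α⟩ (3 firings)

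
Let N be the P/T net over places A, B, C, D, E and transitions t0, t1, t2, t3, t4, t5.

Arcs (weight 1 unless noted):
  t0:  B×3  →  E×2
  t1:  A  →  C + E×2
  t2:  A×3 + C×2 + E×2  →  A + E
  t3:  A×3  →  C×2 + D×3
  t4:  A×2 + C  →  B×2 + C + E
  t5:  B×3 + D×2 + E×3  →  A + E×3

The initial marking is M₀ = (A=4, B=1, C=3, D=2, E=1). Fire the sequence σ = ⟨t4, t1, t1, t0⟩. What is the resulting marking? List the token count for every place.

(A=0, B=0, C=5, D=2, E=8)

step 1: fire t4:  (A=4, B=1, C=3, D=2, E=1) → (A=2, B=3, C=3, D=2, E=2)
step 2: fire t1:  (A=2, B=3, C=3, D=2, E=2) → (A=1, B=3, C=4, D=2, E=4)
step 3: fire t1:  (A=1, B=3, C=4, D=2, E=4) → (A=0, B=3, C=5, D=2, E=6)
step 4: fire t0:  (A=0, B=3, C=5, D=2, E=6) → (A=0, B=0, C=5, D=2, E=8)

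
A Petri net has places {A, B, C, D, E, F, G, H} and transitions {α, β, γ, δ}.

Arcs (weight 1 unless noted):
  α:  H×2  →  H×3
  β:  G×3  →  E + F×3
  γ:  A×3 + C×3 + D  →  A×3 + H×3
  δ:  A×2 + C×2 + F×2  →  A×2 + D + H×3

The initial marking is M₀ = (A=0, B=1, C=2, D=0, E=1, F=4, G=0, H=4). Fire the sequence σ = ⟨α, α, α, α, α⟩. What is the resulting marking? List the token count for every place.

step 1: fire α:  (A=0, B=1, C=2, D=0, E=1, F=4, G=0, H=4) → (A=0, B=1, C=2, D=0, E=1, F=4, G=0, H=5)
step 2: fire α:  (A=0, B=1, C=2, D=0, E=1, F=4, G=0, H=5) → (A=0, B=1, C=2, D=0, E=1, F=4, G=0, H=6)
step 3: fire α:  (A=0, B=1, C=2, D=0, E=1, F=4, G=0, H=6) → (A=0, B=1, C=2, D=0, E=1, F=4, G=0, H=7)
step 4: fire α:  (A=0, B=1, C=2, D=0, E=1, F=4, G=0, H=7) → (A=0, B=1, C=2, D=0, E=1, F=4, G=0, H=8)
step 5: fire α:  (A=0, B=1, C=2, D=0, E=1, F=4, G=0, H=8) → (A=0, B=1, C=2, D=0, E=1, F=4, G=0, H=9)

(A=0, B=1, C=2, D=0, E=1, F=4, G=0, H=9)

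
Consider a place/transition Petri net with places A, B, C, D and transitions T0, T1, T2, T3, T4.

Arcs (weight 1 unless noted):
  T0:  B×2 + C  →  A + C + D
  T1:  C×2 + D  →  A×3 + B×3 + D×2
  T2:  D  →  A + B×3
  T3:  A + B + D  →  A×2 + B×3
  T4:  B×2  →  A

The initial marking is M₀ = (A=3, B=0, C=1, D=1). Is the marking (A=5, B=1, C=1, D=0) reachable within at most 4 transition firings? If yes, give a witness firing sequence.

YES — reachable via ⟨T2, T4⟩ (2 firings)

step 1: fire T2:  (A=3, B=0, C=1, D=1) → (A=4, B=3, C=1, D=0)
step 2: fire T4:  (A=4, B=3, C=1, D=0) → (A=5, B=1, C=1, D=0)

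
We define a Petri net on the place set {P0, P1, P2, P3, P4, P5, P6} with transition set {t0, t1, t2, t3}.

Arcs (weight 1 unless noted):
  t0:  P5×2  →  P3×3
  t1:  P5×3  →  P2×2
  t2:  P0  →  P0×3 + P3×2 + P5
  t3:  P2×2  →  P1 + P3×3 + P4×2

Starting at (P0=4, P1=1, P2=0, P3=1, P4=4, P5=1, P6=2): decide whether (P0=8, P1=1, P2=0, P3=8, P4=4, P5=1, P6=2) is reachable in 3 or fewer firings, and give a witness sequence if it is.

step 1: fire t2:  (P0=4, P1=1, P2=0, P3=1, P4=4, P5=1, P6=2) → (P0=6, P1=1, P2=0, P3=3, P4=4, P5=2, P6=2)
step 2: fire t0:  (P0=6, P1=1, P2=0, P3=3, P4=4, P5=2, P6=2) → (P0=6, P1=1, P2=0, P3=6, P4=4, P5=0, P6=2)
step 3: fire t2:  (P0=6, P1=1, P2=0, P3=6, P4=4, P5=0, P6=2) → (P0=8, P1=1, P2=0, P3=8, P4=4, P5=1, P6=2)

YES — reachable via ⟨t2, t0, t2⟩ (3 firings)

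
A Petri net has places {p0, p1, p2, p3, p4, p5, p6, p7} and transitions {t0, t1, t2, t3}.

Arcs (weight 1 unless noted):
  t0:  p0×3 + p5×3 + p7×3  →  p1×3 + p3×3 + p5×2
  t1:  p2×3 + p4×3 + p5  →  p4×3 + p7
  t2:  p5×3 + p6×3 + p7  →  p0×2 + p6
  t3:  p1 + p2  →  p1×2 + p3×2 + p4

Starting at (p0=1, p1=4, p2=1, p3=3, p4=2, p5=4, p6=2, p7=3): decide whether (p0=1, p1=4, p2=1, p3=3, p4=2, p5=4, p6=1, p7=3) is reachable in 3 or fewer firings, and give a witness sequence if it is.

NO — not reachable within 3 firings

depth 0: 1 marking
depth 1: 2 markings reached so far
depth 2: 2 markings reached so far
(frontier empty at depth 2; search complete)
target is not among the 2 markings reachable within 3 steps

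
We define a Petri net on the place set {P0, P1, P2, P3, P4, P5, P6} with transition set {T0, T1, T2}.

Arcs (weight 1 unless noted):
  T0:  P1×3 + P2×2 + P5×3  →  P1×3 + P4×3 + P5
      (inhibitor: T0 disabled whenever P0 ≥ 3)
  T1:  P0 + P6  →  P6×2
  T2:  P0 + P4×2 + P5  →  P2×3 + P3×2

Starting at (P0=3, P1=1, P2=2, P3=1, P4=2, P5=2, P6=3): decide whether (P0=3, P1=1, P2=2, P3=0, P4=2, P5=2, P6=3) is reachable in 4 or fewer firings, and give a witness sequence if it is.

NO — not reachable within 4 firings

depth 0: 1 marking
depth 1: 3 markings reached so far
depth 2: 5 markings reached so far
depth 3: 7 markings reached so far
depth 4: 7 markings reached so far
(frontier empty at depth 4; search complete)
target is not among the 7 markings reachable within 4 steps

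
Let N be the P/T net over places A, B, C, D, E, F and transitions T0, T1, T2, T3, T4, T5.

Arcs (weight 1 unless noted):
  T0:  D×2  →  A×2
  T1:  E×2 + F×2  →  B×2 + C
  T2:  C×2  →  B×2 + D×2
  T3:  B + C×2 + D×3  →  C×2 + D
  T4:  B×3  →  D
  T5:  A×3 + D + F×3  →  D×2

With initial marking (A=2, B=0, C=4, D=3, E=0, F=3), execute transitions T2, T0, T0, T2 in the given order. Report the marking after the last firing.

(A=6, B=4, C=0, D=3, E=0, F=3)

step 1: fire T2:  (A=2, B=0, C=4, D=3, E=0, F=3) → (A=2, B=2, C=2, D=5, E=0, F=3)
step 2: fire T0:  (A=2, B=2, C=2, D=5, E=0, F=3) → (A=4, B=2, C=2, D=3, E=0, F=3)
step 3: fire T0:  (A=4, B=2, C=2, D=3, E=0, F=3) → (A=6, B=2, C=2, D=1, E=0, F=3)
step 4: fire T2:  (A=6, B=2, C=2, D=1, E=0, F=3) → (A=6, B=4, C=0, D=3, E=0, F=3)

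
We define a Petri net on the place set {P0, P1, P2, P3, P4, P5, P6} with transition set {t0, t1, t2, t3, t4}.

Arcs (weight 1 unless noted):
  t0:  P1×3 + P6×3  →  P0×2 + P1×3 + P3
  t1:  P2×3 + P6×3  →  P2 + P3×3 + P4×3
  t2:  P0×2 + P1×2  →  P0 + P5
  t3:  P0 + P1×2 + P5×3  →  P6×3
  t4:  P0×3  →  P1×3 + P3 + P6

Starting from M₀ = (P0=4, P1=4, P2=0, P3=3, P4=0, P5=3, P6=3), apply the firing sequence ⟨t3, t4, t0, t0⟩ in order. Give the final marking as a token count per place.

(P0=4, P1=5, P2=0, P3=6, P4=0, P5=0, P6=1)

step 1: fire t3:  (P0=4, P1=4, P2=0, P3=3, P4=0, P5=3, P6=3) → (P0=3, P1=2, P2=0, P3=3, P4=0, P5=0, P6=6)
step 2: fire t4:  (P0=3, P1=2, P2=0, P3=3, P4=0, P5=0, P6=6) → (P0=0, P1=5, P2=0, P3=4, P4=0, P5=0, P6=7)
step 3: fire t0:  (P0=0, P1=5, P2=0, P3=4, P4=0, P5=0, P6=7) → (P0=2, P1=5, P2=0, P3=5, P4=0, P5=0, P6=4)
step 4: fire t0:  (P0=2, P1=5, P2=0, P3=5, P4=0, P5=0, P6=4) → (P0=4, P1=5, P2=0, P3=6, P4=0, P5=0, P6=1)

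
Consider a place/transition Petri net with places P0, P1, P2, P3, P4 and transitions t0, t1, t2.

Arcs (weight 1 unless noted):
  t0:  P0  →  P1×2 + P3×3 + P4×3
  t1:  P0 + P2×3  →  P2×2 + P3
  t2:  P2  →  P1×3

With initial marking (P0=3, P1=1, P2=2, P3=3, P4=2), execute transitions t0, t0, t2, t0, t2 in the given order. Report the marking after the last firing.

(P0=0, P1=13, P2=0, P3=12, P4=11)

step 1: fire t0:  (P0=3, P1=1, P2=2, P3=3, P4=2) → (P0=2, P1=3, P2=2, P3=6, P4=5)
step 2: fire t0:  (P0=2, P1=3, P2=2, P3=6, P4=5) → (P0=1, P1=5, P2=2, P3=9, P4=8)
step 3: fire t2:  (P0=1, P1=5, P2=2, P3=9, P4=8) → (P0=1, P1=8, P2=1, P3=9, P4=8)
step 4: fire t0:  (P0=1, P1=8, P2=1, P3=9, P4=8) → (P0=0, P1=10, P2=1, P3=12, P4=11)
step 5: fire t2:  (P0=0, P1=10, P2=1, P3=12, P4=11) → (P0=0, P1=13, P2=0, P3=12, P4=11)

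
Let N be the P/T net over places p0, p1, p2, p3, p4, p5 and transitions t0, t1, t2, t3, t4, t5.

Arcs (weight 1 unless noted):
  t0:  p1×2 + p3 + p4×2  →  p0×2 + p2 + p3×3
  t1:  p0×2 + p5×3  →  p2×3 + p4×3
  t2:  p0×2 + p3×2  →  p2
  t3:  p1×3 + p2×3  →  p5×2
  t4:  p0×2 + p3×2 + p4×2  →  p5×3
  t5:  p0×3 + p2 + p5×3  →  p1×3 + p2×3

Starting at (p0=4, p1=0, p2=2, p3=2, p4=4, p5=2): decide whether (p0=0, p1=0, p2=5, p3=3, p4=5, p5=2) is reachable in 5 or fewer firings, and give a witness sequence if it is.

depth 0: 1 marking
depth 1: 3 markings reached so far
depth 2: 4 markings reached so far
depth 3: 4 markings reached so far
(frontier empty at depth 3; search complete)
target is not among the 4 markings reachable within 5 steps

NO — not reachable within 5 firings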